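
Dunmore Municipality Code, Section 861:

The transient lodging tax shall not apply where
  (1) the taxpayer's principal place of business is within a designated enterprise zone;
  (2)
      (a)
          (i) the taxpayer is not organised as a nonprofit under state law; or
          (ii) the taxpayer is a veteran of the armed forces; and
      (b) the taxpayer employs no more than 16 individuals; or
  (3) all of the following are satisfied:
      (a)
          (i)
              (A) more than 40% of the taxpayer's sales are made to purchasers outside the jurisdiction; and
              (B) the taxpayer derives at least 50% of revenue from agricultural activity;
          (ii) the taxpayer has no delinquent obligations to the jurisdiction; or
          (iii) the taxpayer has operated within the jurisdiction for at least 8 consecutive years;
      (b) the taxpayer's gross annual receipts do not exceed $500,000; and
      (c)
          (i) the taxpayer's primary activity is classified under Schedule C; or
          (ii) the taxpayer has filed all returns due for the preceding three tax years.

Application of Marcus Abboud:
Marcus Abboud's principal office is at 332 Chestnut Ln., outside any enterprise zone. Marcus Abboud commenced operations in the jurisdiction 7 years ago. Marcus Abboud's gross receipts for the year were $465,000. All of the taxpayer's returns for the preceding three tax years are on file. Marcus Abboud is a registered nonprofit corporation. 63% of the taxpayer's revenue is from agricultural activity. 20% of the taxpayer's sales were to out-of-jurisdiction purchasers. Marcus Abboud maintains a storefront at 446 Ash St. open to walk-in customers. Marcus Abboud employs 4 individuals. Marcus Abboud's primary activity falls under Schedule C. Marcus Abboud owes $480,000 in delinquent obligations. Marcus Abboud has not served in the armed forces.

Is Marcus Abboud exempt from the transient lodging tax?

(1) in enterprise zone — not satisfied.
(i) not (nonprofit) — not satisfied.
(ii) veteran — not satisfied.
So (a) is not satisfied (F OR F).
(b) ≤ 16 employees — satisfied.
(2): F AND T → false.
(A) >40% out-of-jur. sales — not met.
(B) ≥50% agricultural — satisfied.
So (i) is not satisfied (F AND T).
(ii) no delinquency — fails.
(iii) ≥ 8 yrs in jurisdiction — fails.
(a) = F OR F OR F = false.
(b) receipts ≤ $500,000 — holds.
(i) Schedule C activity — satisfied.
(ii) returns current — met.
(c) = T OR T = true.
(3) = F AND T AND T = false.
So Overall is not satisfied (F OR F OR F).

No — not exempt.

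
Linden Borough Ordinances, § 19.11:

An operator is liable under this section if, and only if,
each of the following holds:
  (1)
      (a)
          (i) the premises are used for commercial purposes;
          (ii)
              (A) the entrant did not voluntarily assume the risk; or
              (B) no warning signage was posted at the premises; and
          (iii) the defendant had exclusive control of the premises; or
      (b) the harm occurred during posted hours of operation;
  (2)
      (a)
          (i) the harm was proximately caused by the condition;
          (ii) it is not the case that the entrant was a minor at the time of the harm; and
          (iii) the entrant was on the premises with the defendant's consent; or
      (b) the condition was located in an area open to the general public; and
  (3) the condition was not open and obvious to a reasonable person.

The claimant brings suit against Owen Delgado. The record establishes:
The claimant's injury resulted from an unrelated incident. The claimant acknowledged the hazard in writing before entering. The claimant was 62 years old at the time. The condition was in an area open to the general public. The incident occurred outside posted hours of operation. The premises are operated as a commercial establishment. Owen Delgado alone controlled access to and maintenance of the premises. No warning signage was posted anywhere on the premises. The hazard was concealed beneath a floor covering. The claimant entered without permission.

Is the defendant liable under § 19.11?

(i) commercial use — satisfied.
(A) no assumed risk — not met.
(B) no signage posted — met.
(ii) = F OR T = true.
(iii) exclusive control — met.
(a) = T AND T AND T = true.
(b) during posted hours — not met.
(1): T OR F → true.
(i) proximate cause — not met.
(ii) not (entrant a minor) — satisfied.
(iii) consent to enter — fails.
So (a) is not satisfied (F AND T AND F).
(b) public area — met.
(2): F OR T → true.
(3) not open/obvious — satisfied.
Overall: T AND T AND T → true.

Yes — liable.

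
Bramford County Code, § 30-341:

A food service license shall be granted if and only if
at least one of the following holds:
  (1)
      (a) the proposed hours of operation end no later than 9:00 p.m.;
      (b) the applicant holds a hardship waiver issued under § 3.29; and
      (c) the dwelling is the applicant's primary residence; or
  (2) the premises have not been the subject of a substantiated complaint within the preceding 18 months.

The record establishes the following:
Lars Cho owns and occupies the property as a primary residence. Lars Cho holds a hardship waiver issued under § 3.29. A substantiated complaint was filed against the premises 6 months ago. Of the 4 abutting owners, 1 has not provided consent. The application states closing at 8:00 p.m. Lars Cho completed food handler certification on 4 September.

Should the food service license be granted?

Yes — granted.

(a) closes by 9 p.m. — satisfied.
(b) hardship waiver — met.
(c) primary residence — satisfied.
So (1) is satisfied (T AND T AND T).
(2) no complaint in 18 mo. — not met.
Overall: T OR F → true.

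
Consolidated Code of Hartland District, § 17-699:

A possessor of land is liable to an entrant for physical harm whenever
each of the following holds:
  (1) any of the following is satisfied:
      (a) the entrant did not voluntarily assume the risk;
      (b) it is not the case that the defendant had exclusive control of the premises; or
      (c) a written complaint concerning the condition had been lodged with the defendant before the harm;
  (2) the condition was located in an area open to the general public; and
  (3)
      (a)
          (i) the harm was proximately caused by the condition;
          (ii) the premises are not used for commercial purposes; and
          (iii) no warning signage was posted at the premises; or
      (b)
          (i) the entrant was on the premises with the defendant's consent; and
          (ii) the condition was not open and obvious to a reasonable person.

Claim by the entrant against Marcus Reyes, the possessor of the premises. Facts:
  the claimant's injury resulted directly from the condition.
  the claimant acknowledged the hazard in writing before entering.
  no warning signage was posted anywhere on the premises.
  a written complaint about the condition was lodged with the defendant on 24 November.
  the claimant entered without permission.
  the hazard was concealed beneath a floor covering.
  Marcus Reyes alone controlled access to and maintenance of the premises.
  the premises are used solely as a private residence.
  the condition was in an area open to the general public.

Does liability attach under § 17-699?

Yes — liable.

(a) no assumed risk — not satisfied.
(b) not (exclusive control) — not satisfied.
(c) complaint lodged — satisfied.
So (1) is satisfied (F OR F OR T).
(2) public area — satisfied.
(i) proximate cause — holds.
(ii) not (commercial use) — holds.
(iii) no signage posted — holds.
So (a) is satisfied (T AND T AND T).
(i) consent to enter — fails.
(ii) not open/obvious — holds.
(b): F AND T → false.
(3) = T OR F = true.
Overall: T AND T AND T → true.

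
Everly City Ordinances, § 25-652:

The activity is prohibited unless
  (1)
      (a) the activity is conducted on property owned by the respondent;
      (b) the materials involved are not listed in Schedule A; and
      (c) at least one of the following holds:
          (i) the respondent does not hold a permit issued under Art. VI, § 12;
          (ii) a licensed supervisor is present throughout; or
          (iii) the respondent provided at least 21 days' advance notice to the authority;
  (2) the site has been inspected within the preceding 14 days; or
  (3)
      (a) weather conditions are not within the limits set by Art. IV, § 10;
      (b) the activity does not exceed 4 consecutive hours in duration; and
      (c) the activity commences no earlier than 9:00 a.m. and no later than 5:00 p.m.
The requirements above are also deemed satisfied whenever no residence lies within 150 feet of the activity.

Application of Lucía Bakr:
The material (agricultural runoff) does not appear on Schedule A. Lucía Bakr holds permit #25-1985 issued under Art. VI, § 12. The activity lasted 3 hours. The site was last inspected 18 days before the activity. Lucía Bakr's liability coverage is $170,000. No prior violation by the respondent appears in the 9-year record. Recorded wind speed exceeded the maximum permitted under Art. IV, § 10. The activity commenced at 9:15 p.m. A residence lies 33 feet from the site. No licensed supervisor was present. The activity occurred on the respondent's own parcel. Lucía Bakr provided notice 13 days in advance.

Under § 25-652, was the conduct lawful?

(a) own property — satisfied.
(b) not (Schedule A material) — satisfied.
(i) not (holds permit) — fails.
(ii) supervisor present — not satisfied.
(iii) ≥21 days' notice — not met.
(c) = F OR F OR F = false.
So (1) is not satisfied (T AND T AND F).
(2) site inspected — fails.
(a) not (weather ok) — holds.
(b) ≤ 4 hrs duration — met.
(c) start within hours — fails.
So (3) is not satisfied (T AND T AND F).
Overall = F OR F OR F = false.
Exception (no residence in 150 ft) — not satisfied.
Result: main false OR exception false → false.

No — unlawful.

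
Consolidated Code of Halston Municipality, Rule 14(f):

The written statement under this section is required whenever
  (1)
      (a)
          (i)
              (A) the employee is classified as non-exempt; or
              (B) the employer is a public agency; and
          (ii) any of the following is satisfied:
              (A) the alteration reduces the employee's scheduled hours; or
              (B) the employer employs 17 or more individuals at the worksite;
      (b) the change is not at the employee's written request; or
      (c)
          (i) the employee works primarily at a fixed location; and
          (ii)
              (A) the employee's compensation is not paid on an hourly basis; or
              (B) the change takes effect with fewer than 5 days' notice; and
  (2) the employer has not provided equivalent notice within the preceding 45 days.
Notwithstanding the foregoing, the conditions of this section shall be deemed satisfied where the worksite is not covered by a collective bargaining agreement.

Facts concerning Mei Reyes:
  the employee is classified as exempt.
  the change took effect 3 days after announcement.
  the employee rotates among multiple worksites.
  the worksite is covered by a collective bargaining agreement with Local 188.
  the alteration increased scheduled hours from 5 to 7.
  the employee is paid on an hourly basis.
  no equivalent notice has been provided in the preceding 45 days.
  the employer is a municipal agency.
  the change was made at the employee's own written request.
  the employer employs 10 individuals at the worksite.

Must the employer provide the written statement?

No — not required.

(A) non-exempt — not met.
(B) public agency — satisfied.
(i): F OR T → true.
(A) hours reduced — fails.
(B) ≥ 17 at site — not satisfied.
(ii): F OR F → false.
So (a) is not satisfied (T AND F).
(b) not employee-requested — not met.
(i) fixed location — not satisfied.
(A) not (hourly-paid) — not satisfied.
(B) < 5 days' notice — holds.
(ii) = F OR T = true.
(c) = F AND T = false.
So (1) is not satisfied (F OR F OR F).
(2) no recent notice — satisfied.
Overall: F AND T → false.
Exception (no CBA) — not satisfied.
Result: main false OR exception false → false.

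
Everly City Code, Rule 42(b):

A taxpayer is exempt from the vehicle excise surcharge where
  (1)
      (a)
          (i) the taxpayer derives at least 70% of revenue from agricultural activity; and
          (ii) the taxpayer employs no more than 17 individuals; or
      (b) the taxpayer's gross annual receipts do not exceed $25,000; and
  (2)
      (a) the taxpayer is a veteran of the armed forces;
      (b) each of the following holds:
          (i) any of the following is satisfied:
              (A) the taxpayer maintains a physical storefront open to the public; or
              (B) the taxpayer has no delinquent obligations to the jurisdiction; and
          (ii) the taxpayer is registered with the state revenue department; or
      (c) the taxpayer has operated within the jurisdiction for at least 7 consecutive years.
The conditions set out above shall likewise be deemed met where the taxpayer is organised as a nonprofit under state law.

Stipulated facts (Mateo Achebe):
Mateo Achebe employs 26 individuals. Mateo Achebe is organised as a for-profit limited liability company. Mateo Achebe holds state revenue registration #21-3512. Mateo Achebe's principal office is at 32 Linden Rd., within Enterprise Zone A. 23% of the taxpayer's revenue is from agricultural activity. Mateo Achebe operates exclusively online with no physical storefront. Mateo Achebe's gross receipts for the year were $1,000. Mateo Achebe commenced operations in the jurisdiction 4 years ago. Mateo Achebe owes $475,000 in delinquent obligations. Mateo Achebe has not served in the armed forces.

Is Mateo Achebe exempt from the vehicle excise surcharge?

No — not exempt.

(i) ≥70% agricultural — not met.
(ii) ≤ 17 employees — not met.
(a): F AND F → false.
(b) receipts ≤ $25,000 — holds.
(1) = F OR T = true.
(a) veteran — not met.
(A) has storefront — not met.
(B) no delinquency — not met.
(i) = F OR F = false.
(ii) state-registered — satisfied.
(b): F AND T → false.
(c) ≥ 7 yrs in jurisdiction — not met.
So (2) is not satisfied (F OR F OR F).
Overall: T AND F → false.
Exception (nonprofit) — not satisfied.
Result: main false OR exception false → false.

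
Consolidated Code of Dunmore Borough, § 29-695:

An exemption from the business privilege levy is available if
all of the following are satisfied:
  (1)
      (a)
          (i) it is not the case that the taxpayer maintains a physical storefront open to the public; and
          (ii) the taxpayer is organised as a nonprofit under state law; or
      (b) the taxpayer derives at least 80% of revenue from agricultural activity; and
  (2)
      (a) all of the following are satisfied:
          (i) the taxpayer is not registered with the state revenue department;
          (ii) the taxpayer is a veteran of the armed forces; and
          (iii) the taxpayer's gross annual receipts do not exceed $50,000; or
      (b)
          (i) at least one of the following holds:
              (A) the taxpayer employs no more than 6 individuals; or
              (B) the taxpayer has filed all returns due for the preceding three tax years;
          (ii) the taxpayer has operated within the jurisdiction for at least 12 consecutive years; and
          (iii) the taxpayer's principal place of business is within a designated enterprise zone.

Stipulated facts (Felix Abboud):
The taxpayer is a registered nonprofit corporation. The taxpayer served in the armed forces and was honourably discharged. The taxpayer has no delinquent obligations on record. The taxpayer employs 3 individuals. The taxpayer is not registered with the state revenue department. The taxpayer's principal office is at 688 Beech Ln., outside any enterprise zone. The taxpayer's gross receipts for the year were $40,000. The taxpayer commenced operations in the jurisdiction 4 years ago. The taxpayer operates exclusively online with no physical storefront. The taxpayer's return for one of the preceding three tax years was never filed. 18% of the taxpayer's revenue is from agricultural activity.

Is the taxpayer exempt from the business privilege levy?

(i) not (has storefront) — satisfied.
(ii) nonprofit — satisfied.
So (a) is satisfied (T AND T).
(b) ≥80% agricultural — not met.
(1): T OR F → true.
(i) not (state-registered) — met.
(ii) veteran — satisfied.
(iii) receipts ≤ $50,000 — met.
(a): T AND T AND T → true.
(A) ≤ 6 employees — holds.
(B) returns current — not met.
So (i) is satisfied (T OR F).
(ii) ≥ 12 yrs in jurisdiction — not met.
(iii) in enterprise zone — not satisfied.
So (b) is not satisfied (T AND F AND F).
(2): T OR F → true.
Overall: T AND T → true.

Yes — exempt.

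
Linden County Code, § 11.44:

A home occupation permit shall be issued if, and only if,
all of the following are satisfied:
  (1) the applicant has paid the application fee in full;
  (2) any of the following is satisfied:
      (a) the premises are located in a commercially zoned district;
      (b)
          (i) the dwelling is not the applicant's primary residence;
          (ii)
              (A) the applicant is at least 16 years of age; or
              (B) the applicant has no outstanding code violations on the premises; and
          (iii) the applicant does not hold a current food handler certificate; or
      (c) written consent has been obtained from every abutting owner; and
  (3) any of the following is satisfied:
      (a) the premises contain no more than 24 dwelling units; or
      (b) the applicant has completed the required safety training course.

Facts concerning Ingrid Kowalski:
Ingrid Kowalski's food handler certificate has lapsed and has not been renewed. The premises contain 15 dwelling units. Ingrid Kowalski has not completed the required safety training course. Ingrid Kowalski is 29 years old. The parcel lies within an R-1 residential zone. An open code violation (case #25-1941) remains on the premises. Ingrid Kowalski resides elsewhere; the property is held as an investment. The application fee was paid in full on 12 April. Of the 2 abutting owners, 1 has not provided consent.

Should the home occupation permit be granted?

Yes — granted.

(1) fee paid — met.
(a) commercially zoned — fails.
(i) not (primary residence) — met.
(A) age ≥ 16 — satisfied.
(B) no code violations — fails.
(ii): T OR F → true.
(iii) not (food handler cert.) — satisfied.
(b) = T AND T AND T = true.
(c) all abutters consent — not met.
(2) = F OR T OR F = true.
(a) ≤ 24 units — satisfied.
(b) safety training — not satisfied.
(3): T OR F → true.
Overall = T AND T AND T = true.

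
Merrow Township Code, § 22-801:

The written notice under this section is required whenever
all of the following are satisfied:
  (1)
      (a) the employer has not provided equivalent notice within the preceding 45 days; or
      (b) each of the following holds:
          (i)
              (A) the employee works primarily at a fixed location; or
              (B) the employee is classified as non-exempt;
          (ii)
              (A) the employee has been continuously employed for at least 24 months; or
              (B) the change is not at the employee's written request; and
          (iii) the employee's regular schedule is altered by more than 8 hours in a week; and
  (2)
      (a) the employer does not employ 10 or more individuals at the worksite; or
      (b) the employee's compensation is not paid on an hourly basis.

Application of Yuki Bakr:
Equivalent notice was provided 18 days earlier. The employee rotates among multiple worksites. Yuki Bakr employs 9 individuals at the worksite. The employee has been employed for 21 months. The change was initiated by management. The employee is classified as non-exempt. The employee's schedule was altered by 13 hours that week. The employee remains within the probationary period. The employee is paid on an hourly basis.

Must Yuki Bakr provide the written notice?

(a) no recent notice — not met.
(A) fixed location — not met.
(B) non-exempt — met.
(i) = F OR T = true.
(A) tenure ≥ 24 mo. — not satisfied.
(B) not employee-requested — satisfied.
So (ii) is satisfied (F OR T).
(iii) schedule shift > 8h — holds.
(b): T AND T AND T → true.
(1) = F OR T = true.
(a) not (≥ 10 at site) — holds.
(b) not (hourly-paid) — not met.
So (2) is satisfied (T OR F).
So Overall is satisfied (T AND T).

Yes — required.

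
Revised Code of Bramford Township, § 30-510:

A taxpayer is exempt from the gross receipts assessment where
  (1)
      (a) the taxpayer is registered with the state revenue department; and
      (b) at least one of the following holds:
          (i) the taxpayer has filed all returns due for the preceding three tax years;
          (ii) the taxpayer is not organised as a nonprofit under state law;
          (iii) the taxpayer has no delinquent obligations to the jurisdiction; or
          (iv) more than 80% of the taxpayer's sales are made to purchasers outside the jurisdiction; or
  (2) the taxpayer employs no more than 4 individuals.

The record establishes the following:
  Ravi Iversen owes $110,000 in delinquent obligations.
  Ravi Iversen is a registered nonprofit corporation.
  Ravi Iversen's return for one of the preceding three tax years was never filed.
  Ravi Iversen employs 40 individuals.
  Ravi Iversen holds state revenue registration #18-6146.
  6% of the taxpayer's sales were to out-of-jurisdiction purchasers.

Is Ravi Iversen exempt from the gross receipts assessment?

No — not exempt.

(a) state-registered — satisfied.
(i) returns current — not met.
(ii) not (nonprofit) — fails.
(iii) no delinquency — fails.
(iv) >80% out-of-jur. sales — not met.
So (b) is not satisfied (F OR F OR F OR F).
So (1) is not satisfied (T AND F).
(2) ≤ 4 employees — not met.
Overall: F OR F → false.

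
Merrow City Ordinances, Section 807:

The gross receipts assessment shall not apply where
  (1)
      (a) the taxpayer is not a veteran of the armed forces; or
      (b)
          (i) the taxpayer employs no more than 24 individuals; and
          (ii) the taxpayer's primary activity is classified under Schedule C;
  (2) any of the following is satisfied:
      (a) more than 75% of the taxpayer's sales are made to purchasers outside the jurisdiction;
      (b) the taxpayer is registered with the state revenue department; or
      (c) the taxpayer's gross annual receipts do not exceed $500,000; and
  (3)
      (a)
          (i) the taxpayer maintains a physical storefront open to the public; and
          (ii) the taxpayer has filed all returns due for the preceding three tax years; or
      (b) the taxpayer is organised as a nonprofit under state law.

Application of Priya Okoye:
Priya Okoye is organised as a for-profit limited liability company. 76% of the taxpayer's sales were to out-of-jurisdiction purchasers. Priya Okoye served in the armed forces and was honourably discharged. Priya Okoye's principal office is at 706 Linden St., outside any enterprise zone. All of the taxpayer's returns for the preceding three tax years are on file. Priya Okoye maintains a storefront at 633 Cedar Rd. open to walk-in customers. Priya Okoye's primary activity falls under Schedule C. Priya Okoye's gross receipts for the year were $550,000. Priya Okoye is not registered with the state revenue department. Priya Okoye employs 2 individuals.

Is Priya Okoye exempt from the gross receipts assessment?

(a) not (veteran) — not satisfied.
(i) ≤ 24 employees — holds.
(ii) Schedule C activity — met.
So (b) is satisfied (T AND T).
So (1) is satisfied (F OR T).
(a) >75% out-of-jur. sales — satisfied.
(b) state-registered — not satisfied.
(c) receipts ≤ $500,000 — fails.
(2): T OR F OR F → true.
(i) has storefront — satisfied.
(ii) returns current — holds.
(a): T AND T → true.
(b) nonprofit — not satisfied.
So (3) is satisfied (T OR F).
So Overall is satisfied (T AND T AND T).

Yes — exempt.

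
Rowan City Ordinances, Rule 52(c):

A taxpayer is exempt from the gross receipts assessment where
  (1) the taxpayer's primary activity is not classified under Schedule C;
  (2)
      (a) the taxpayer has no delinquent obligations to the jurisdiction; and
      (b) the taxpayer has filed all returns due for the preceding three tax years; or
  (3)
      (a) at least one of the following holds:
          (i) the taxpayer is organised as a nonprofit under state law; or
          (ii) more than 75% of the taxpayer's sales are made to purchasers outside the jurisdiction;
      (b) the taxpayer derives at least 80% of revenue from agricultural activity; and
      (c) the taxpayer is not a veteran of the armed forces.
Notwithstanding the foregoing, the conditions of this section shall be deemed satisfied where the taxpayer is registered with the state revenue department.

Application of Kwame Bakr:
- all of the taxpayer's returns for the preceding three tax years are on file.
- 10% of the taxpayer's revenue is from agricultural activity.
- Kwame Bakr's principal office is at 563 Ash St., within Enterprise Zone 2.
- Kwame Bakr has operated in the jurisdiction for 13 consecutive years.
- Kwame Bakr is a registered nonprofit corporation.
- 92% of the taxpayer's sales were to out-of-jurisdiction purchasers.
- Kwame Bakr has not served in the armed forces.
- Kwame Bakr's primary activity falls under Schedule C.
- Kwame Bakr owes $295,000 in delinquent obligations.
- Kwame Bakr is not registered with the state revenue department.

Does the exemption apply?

(1) not (Schedule C activity) — not met.
(a) no delinquency — not satisfied.
(b) returns current — holds.
(2) = F AND T = false.
(i) nonprofit — holds.
(ii) >75% out-of-jur. sales — met.
(a): T OR T → true.
(b) ≥80% agricultural — not met.
(c) not (veteran) — satisfied.
(3): T AND F AND T → false.
Overall = F OR F OR F = false.
Exception (state-registered) — not satisfied.
Result: main false OR exception false → false.

No — not exempt.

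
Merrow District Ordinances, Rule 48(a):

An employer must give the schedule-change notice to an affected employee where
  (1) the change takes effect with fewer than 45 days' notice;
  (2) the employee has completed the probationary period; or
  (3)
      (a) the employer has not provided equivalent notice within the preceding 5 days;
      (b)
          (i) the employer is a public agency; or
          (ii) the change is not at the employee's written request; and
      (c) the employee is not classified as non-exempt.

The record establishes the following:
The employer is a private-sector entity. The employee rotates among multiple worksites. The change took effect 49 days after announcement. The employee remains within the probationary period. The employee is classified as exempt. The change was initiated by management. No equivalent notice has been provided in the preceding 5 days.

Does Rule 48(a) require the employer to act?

Yes — required.

(1) < 45 days' notice — fails.
(2) past probation — not satisfied.
(a) no recent notice — met.
(i) public agency — not satisfied.
(ii) not employee-requested — met.
So (b) is satisfied (F OR T).
(c) not (non-exempt) — satisfied.
(3) = T AND T AND T = true.
Overall: F OR F OR T → true.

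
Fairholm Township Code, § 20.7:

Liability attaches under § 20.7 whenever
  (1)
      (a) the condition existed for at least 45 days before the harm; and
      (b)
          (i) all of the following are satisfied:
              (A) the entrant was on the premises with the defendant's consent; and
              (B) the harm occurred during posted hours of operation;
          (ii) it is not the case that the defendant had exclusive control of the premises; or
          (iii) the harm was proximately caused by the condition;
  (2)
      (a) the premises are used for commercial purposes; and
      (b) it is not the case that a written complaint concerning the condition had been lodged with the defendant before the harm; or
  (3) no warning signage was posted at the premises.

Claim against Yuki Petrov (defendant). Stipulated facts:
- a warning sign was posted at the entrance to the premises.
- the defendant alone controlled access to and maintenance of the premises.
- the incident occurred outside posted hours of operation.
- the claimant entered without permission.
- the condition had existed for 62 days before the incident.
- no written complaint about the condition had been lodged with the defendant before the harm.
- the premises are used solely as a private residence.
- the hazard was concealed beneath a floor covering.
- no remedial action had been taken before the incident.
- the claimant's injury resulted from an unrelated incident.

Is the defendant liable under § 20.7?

No — not liable.

(a) condition ≥45 days old — met.
(A) consent to enter — fails.
(B) during posted hours — not satisfied.
(i) = F AND F = false.
(ii) not (exclusive control) — not met.
(iii) proximate cause — not met.
(b): F OR F OR F → false.
(1) = T AND F = false.
(a) commercial use — not satisfied.
(b) not (complaint lodged) — met.
(2) = F AND T = false.
(3) no signage posted — not met.
Overall: F OR F OR F → false.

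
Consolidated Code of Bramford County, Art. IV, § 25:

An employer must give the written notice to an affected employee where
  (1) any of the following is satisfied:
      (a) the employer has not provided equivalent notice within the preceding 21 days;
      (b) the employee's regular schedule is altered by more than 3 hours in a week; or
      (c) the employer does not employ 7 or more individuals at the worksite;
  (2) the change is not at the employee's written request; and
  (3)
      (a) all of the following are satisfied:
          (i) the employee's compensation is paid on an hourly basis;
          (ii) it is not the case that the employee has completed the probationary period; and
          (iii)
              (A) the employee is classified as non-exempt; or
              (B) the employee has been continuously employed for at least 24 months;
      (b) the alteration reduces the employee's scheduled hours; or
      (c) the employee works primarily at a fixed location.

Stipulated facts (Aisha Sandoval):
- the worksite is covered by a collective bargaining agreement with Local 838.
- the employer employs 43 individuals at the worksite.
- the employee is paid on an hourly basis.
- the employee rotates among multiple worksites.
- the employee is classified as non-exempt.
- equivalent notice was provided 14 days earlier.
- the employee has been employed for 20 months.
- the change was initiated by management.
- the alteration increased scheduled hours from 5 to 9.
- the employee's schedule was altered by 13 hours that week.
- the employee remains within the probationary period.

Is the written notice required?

(a) no recent notice — not met.
(b) schedule shift > 3h — holds.
(c) not (≥ 7 at site) — fails.
(1) = F OR T OR F = true.
(2) not employee-requested — satisfied.
(i) hourly-paid — holds.
(ii) not (past probation) — satisfied.
(A) non-exempt — met.
(B) tenure ≥ 24 mo. — not met.
So (iii) is satisfied (T OR F).
(a) = T AND T AND T = true.
(b) hours reduced — not met.
(c) fixed location — not satisfied.
So (3) is satisfied (T OR F OR F).
Overall = T AND T AND T = true.

Yes — required.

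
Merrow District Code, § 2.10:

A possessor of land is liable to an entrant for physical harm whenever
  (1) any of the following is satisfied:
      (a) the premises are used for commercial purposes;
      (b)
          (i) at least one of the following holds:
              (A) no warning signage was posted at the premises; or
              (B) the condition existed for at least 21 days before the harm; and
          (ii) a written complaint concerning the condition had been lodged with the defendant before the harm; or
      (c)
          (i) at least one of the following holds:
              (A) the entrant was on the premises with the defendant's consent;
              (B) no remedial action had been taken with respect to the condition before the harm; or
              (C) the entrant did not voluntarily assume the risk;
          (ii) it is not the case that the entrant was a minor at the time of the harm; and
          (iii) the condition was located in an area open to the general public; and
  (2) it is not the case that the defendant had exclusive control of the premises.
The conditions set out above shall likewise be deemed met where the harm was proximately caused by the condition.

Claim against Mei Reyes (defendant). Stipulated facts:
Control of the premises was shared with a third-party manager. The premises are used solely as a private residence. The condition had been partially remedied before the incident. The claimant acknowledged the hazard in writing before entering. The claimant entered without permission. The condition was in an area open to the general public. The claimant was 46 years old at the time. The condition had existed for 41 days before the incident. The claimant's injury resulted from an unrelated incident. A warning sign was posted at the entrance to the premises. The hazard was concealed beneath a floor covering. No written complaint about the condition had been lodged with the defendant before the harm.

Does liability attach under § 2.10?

(a) commercial use — fails.
(A) no signage posted — not satisfied.
(B) condition ≥21 days old — met.
(i): F OR T → true.
(ii) complaint lodged — not satisfied.
(b): T AND F → false.
(A) consent to enter — not met.
(B) no remedial action — not satisfied.
(C) no assumed risk — not satisfied.
So (i) is not satisfied (F OR F OR F).
(ii) not (entrant a minor) — met.
(iii) public area — satisfied.
(c) = F AND T AND T = false.
So (1) is not satisfied (F OR F OR F).
(2) not (exclusive control) — met.
Overall = F AND T = false.
Exception (proximate cause) — not satisfied.
Result: main false OR exception false → false.

No — not liable.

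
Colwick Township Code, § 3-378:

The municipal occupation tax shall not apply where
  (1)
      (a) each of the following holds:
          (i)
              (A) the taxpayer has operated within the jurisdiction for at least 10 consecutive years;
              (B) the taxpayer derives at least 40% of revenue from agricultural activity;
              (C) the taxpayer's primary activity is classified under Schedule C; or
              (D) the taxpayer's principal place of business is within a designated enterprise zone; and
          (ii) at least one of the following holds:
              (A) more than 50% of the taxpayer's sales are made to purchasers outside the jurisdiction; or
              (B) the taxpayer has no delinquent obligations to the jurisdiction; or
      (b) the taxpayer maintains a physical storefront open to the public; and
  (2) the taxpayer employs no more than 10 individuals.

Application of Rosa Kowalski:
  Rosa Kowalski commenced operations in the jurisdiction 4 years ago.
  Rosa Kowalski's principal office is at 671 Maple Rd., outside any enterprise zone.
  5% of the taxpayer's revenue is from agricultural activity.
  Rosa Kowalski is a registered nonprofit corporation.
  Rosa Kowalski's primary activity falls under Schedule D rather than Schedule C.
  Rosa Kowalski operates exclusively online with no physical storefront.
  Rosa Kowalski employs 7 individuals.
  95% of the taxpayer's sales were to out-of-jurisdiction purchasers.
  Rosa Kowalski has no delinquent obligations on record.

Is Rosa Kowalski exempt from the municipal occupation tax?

(A) ≥ 10 yrs in jurisdiction — not met.
(B) ≥40% agricultural — fails.
(C) Schedule C activity — not met.
(D) in enterprise zone — not met.
(i): F OR F OR F OR F → false.
(A) >50% out-of-jur. sales — satisfied.
(B) no delinquency — met.
(ii): T OR T → true.
So (a) is not satisfied (F AND T).
(b) has storefront — not met.
(1) = F OR F = false.
(2) ≤ 10 employees — satisfied.
Overall = F AND T = false.

No — not exempt.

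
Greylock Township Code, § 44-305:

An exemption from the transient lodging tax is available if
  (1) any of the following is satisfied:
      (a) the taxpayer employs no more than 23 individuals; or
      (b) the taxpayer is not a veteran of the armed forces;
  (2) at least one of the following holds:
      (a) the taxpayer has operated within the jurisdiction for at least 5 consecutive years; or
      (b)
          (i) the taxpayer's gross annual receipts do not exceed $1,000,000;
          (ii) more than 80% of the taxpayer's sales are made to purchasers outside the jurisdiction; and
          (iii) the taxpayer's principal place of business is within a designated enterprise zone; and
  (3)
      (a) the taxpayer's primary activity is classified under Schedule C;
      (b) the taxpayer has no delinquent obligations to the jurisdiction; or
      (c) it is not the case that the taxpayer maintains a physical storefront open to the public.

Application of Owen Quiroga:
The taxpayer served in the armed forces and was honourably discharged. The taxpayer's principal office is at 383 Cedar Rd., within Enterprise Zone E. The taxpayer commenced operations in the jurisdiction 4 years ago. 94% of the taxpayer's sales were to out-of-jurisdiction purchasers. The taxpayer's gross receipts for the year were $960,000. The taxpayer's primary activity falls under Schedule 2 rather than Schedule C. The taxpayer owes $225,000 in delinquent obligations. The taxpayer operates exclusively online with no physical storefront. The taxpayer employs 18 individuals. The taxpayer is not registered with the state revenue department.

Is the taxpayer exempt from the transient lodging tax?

Yes — exempt.

(a) ≤ 23 employees — met.
(b) not (veteran) — not satisfied.
(1) = T OR F = true.
(a) ≥ 5 yrs in jurisdiction — not satisfied.
(i) receipts ≤ $1,000,000 — satisfied.
(ii) >80% out-of-jur. sales — satisfied.
(iii) in enterprise zone — met.
(b) = T AND T AND T = true.
(2): F OR T → true.
(a) Schedule C activity — not satisfied.
(b) no delinquency — fails.
(c) not (has storefront) — holds.
(3): F OR F OR T → true.
Overall: T AND T AND T → true.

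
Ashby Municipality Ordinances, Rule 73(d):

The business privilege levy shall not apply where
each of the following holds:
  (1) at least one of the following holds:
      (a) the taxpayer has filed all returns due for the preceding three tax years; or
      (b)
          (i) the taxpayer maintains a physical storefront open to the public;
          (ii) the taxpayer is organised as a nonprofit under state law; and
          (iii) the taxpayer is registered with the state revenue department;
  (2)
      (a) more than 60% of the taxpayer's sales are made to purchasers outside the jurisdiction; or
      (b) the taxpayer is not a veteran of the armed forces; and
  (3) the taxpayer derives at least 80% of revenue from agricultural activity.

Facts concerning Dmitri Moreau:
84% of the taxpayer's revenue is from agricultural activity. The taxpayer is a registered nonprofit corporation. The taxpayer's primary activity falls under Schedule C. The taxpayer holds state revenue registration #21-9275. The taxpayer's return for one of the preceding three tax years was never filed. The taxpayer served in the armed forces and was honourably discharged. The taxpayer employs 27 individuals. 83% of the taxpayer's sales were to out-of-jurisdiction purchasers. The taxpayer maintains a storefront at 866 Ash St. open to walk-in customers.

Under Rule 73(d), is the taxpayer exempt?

Yes — exempt.

(a) returns current — not satisfied.
(i) has storefront — satisfied.
(ii) nonprofit — holds.
(iii) state-registered — met.
(b): T AND T AND T → true.
(1) = F OR T = true.
(a) >60% out-of-jur. sales — satisfied.
(b) not (veteran) — not met.
(2): T OR F → true.
(3) ≥80% agricultural — met.
So Overall is satisfied (T AND T AND T).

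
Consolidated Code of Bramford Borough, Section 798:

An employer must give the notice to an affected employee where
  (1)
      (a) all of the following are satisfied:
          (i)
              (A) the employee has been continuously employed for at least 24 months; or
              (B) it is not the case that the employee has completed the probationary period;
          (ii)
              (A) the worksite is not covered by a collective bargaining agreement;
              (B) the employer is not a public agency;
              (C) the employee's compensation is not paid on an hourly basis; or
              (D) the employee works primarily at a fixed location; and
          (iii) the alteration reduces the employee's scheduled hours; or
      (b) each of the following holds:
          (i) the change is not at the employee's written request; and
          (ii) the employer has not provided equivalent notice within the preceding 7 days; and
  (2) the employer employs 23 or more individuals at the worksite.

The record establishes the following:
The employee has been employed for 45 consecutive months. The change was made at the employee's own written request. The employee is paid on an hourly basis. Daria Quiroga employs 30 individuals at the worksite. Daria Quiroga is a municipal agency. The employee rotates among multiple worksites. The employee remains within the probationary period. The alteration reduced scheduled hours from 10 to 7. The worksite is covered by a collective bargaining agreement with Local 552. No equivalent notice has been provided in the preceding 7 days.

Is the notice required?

(A) tenure ≥ 24 mo. — satisfied.
(B) not (past probation) — holds.
So (i) is satisfied (T OR T).
(A) no CBA — not satisfied.
(B) not (public agency) — fails.
(C) not (hourly-paid) — not satisfied.
(D) fixed location — not satisfied.
So (ii) is not satisfied (F OR F OR F OR F).
(iii) hours reduced — satisfied.
(a): T AND F AND T → false.
(i) not employee-requested — fails.
(ii) no recent notice — holds.
(b) = F AND T = false.
(1): F OR F → false.
(2) ≥ 23 at site — met.
So Overall is not satisfied (F AND T).

No — not required.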